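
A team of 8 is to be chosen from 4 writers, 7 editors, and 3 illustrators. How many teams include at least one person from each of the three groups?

With no constraint there are C(14,8) = 3003 possible selections.
Selections missing a whole group: no writers → C(10,8) = 45; no editors → C(7,8) = 0; no illustrators → C(11,8) = 165.
Add back selections omitting two groups (i.e. drawn from a single group): C(4,8) + C(7,8) + C(3,8) = 0.
By inclusion–exclusion: 3003 − 210 + 0 = 2793.

2793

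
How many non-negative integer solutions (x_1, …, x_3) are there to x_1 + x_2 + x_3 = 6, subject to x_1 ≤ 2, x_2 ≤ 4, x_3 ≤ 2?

Without the upper bounds there are C(8,2) = 28 ways to split 6 among 3 variables.
Subtract solutions that violate a single cap (substitute x_i' = x_i − (cap_i+1)): x_1 ≥ 3 gives C(5,2) = 10; x_2 ≥ 5 gives C(3,2) = 3; x_3 ≥ 3 gives C(5,2) = 10. Together 23.
Add back pairs where two caps are both exceeded: 0 + 1 + 0 = 1.
By inclusion–exclusion the count is 28 − 23 + 1 = 6.

6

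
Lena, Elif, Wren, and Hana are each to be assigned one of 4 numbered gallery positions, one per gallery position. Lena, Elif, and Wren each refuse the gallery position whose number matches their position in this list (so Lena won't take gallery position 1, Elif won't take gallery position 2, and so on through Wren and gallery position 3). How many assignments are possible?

11

Let Aᵢ (for i ∈ {1, 2, 3}) be the placements that put person i in their forbidden gallery position. Any j of these fix j positions, leaving (4−j)! ways to fill the rest, and there are C(3,j) ways to pick which j.
By inclusion–exclusion, the number of valid placements is Σ_{j=0}^{3} (−1)^j C(3,j)·(4−j)!.
Computing: 24 − 18 + 6 − 1 = 11.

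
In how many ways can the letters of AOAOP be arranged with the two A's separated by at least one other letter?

18

There are 5!/(2!·2!) = 30 arrangements of AOAOP in total.
Arrangements with the A's together: treat AA as one letter, giving (4)!/(2!) = 12.
Subtracting, 30 − 12 = 18 arrangements keep the A's apart.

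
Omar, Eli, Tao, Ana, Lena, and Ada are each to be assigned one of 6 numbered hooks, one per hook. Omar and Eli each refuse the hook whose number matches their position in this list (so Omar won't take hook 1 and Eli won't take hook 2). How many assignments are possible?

504

Let Aᵢ (for i ∈ {1, 2}) be the placements that put person i in their forbidden hook. Any j of these fix j positions, leaving (6−j)! ways to fill the rest, and there are C(2,j) ways to pick which j.
By inclusion–exclusion, the number of valid placements is Σ_{j=0}^{2} (−1)^j C(2,j)·(6−j)!.
Computing: 720 − 240 + 24 = 504.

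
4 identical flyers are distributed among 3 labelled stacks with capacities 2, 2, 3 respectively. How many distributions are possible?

8

Ignoring the caps, the number of non-negative solutions to x_1+…+x_3 = 4 is C(6,2) = 15.
Subtract solutions that violate a single cap (substitute x_i' = x_i − (cap_i+1)): x_1 ≥ 3 gives C(3,2) = 3; x_2 ≥ 3 gives C(3,2) = 3; x_3 ≥ 4 gives C(2,2) = 1. Together 7.
No two caps can be exceeded simultaneously, so the pair terms are all 0.
By inclusion–exclusion the count is 15 − 7 + 0 = 8.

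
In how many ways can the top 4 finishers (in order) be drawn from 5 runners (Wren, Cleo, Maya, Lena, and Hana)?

There are 5 choices for 1st place, 4 for 2nd, and so on down to 2 for position 4.
That gives 5 × 4 × 3 × 2 = 120.

120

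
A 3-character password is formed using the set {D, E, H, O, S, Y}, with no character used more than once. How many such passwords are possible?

Choose and order 3 of the 6 symbols: the first character has 6 options, the next 5, then 4.
6 × 5 × 4 = 120.

120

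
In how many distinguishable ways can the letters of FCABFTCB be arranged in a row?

5040

Letter multiplicities in FCABFTCB: A×1, B×2, C×2, F×2, T×1.
So there are 8! / (2!·2!·2!) = 5040 distinguishable arrangements.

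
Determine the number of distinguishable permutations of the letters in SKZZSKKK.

420

Letter multiplicities in SKZZSKKK: K×4, S×2, Z×2.
So there are 8! / (4!·2!·2!) = 420 distinguishable arrangements.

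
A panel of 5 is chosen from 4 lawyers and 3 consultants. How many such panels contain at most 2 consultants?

15

Split by how many consultants are chosen (0 through 2).
Sum: C(3,0)·C(4,5) + C(3,1)·C(4,4) + C(3,2)·C(4,3) = 0 + 3 + 12 = 15.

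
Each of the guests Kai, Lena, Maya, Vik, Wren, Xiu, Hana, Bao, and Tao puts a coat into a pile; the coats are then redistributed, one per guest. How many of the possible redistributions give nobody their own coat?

Count assignments avoiding every fixed point. For any j of the 9 guests fixed to their own coat, the other 9−j can be arranged in (9−j)! ways.
By inclusion–exclusion this is Σ_{j=0}^{9} (−1)^j C(9,j)·(9−j)!.
Computing: 362880 − 362880 + 181440 − 60480 + 15120 − 3024 + 504 − 72 + 9 − 1 = 133496.

133496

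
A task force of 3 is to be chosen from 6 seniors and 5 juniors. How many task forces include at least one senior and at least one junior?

Unrestricted: C(11,3) = 165 ways to pick any 3 of the 11.
Subtract selections that omit an entire group: no seniors → C(5,3) = 10; no juniors → C(6,3) = 20.
Both groups omitted at once is impossible, so 165 − 30 = 135.

135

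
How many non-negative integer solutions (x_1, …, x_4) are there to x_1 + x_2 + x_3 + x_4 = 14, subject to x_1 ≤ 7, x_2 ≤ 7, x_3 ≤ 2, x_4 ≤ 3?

42

Without the upper bounds there are C(17,3) = 680 ways to split 14 among 4 variables.
Subtract solutions that violate a single cap (substitute x_i' = x_i − (cap_i+1)): x_1 ≥ 8 gives C(9,3) = 84; x_2 ≥ 8 gives C(9,3) = 84; x_3 ≥ 3 gives C(14,3) = 364; x_4 ≥ 4 gives C(13,3) = 286. Together 818.
Add back pairs where two caps are both exceeded: 0 + 20 + 10 + 20 + 10 + 120 = 180.
By inclusion–exclusion the count is 680 − 818 + 180 = 42.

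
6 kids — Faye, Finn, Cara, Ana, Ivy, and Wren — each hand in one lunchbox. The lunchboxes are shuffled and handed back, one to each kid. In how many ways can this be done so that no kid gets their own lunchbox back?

This is the derangement count D_6: permutations of 6 items with no fixed point.
By inclusion–exclusion this is Σ_{j=0}^{6} (−1)^j C(6,j)·(6−j)!.
Computing: 720 − 720 + 360 − 120 + 30 − 6 + 1 = 265.

265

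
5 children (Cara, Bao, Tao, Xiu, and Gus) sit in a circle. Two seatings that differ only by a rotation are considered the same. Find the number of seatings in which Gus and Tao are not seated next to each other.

Without the restriction there are (4)! = 24 seatings.
Seatings with Gus beside Tao: treat them as a block with 2 internal orders, giving 2 × (3)! = 12.
Subtracting, 24 − 12 = 12.

12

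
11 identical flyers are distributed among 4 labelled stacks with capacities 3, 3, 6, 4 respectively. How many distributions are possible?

Without the upper bounds there are C(14,3) = 364 ways to split 11 among 4 stacks.
Subtract solutions that violate a single cap (substitute x_i' = x_i − (cap_i+1)): x_1 ≥ 4 gives C(10,3) = 120; x_2 ≥ 4 gives C(10,3) = 120; x_3 ≥ 7 gives C(7,3) = 35; x_4 ≥ 5 gives C(9,3) = 84. Together 359.
Add back pairs where two caps are both exceeded: 20 + 1 + 10 + 1 + 10 + 0 = 42.
By inclusion–exclusion the count is 364 − 359 + 42 = 47.

47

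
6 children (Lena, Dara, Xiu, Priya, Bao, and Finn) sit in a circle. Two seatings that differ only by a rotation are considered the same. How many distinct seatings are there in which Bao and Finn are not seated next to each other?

72

All circular seatings of 6 people number (5)! = 120.
Seatings with Bao beside Finn: treat them as a block with 2 internal orders, giving 2 × (4)! = 48.
Subtracting, 120 − 48 = 72.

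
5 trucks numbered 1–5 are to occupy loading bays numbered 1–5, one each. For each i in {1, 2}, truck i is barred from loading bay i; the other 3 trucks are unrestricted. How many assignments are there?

78

Let Aᵢ (for i ∈ {1, 2}) be the placements that put truck i in its forbidden loading bay. Any j of these fix j positions, leaving (5−j)! ways to fill the rest, and there are C(2,j) ways to pick which j.
By inclusion–exclusion, the number of valid placements is Σ_{j=0}^{2} (−1)^j C(2,j)·(5−j)!.
Computing: 120 − 48 + 6 = 78.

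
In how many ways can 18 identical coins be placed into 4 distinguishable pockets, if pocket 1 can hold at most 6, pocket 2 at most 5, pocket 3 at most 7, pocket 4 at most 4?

Ignoring the caps, the number of non-negative solutions to x_1+…+x_4 = 18 is C(21,3) = 1330.
Subtract solutions that violate a single cap (substitute x_i' = x_i − (cap_i+1)): x_1 ≥ 7 gives C(14,3) = 364; x_2 ≥ 6 gives C(15,3) = 455; x_3 ≥ 8 gives C(13,3) = 286; x_4 ≥ 5 gives C(16,3) = 560. Together 1665.
Add back pairs where two caps are both exceeded: 56 + 20 + 84 + 35 + 120 + 56 = 371.
Subtract triples: 0 + 1 + 0 + 0 = 1.
By inclusion–exclusion the count is 1330 − 1665 + 371 − 1 = 35.

35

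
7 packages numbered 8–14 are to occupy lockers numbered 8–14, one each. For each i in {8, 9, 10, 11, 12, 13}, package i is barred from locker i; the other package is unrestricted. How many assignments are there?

Let Aᵢ (for 8 ≤ i ≤ 13) be the placements that put package i in its forbidden locker. Any j of these fix j positions, leaving (7−j)! ways to fill the rest, and there are C(6,j) ways to pick which j.
By inclusion–exclusion, the number of valid placements is Σ_{j=0}^{6} (−1)^j C(6,j)·(7−j)!.
Computing: 5040 − 4320 + 1800 − 480 + 90 − 12 + 1 = 2119.

2119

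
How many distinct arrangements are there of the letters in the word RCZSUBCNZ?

RCZSUBCNZ has 9 letters with C appearing twice and Z appearing twice.
The number of distinct arrangements is 9!/(2!·2!) = 362880/4 = 90720.

90720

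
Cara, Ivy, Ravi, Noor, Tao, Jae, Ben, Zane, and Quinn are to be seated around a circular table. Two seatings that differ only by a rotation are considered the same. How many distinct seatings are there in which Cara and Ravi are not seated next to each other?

Without the restriction there are (8)! = 40320 seatings.
Those with Cara next to Ravi: fuse the pair into one unit and seat 8 units around a circle — 2·(7)! = 10080.
Subtracting, 40320 − 10080 = 30240.

30240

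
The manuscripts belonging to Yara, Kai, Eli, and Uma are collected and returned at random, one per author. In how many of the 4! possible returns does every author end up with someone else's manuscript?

9

Count assignments avoiding every fixed point. For any j of the 4 authors fixed to their own manuscript, the other 4−j can be arranged in (4−j)! ways.
By inclusion–exclusion this is Σ_{j=0}^{4} (−1)^j C(4,j)·(4−j)!.
Computing: 24 − 24 + 12 − 4 + 1 = 9.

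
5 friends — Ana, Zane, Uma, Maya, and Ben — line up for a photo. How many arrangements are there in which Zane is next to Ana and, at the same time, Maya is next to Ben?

Treat {Zane,Ana} as one block (2 orders) and {Maya,Ben} as another (2 orders).
That leaves 3 units to arrange: 2 × 2 × 3! = 4 × 6 = 24.

24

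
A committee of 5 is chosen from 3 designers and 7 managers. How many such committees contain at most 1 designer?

Split by how many designers are chosen (0 through 1).
Sum: C(3,0)·C(7,5) + C(3,1)·C(7,4) = 21 + 105 = 126.

126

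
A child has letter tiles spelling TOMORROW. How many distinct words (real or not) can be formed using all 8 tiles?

The 8 letters of TOMORROW have repeats: O appearing 3 times and R appearing twice.
Dividing 8! = 40320 by 3!·2! = 12 for the repeated letters gives 3360.

3360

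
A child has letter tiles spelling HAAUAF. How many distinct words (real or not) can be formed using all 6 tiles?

HAAUAF has 6 letters with A appearing 3 times.
Dividing 6! = 720 by 3! = 6 for the repeated letters gives 120.

120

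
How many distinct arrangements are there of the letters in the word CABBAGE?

CABBAGE has 7 letters with A appearing twice and B appearing twice.
Dividing 7! = 5040 by 2!·2! = 4 for the repeated letters gives 1260.

1260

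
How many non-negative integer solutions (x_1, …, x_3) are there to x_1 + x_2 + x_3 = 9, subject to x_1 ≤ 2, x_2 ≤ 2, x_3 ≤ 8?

Ignoring the caps, the number of non-negative solutions to x_1+…+x_3 = 9 is C(11,2) = 55.
Subtract solutions that violate a single cap (substitute x_i' = x_i − (cap_i+1)): x_1 ≥ 3 gives C(8,2) = 28; x_2 ≥ 3 gives C(8,2) = 28; x_3 ≥ 9 gives C(2,2) = 1. Together 57.
Add back pairs where two caps are both exceeded: 10 + 0 + 0 = 10.
By inclusion–exclusion the count is 55 − 57 + 10 = 8.

8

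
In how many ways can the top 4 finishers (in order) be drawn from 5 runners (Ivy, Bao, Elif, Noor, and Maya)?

This is an ordered selection of 4 from 5: P(5,4).
That gives 5 × 4 × 3 × 2 = 120.

120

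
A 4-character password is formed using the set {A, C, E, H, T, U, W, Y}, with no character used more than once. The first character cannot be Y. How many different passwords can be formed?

1470

The first character has 8−1 = 7 choices (anything except Y).
The remaining 3 characters are filled from the other 7 symbols without repetition: 7 × 6 × 5 = 210.
Total: 7 × 210 = 1470.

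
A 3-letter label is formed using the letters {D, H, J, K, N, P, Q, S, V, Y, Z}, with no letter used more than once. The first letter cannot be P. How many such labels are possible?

The first letter has 11−1 = 10 choices (anything except P).
The remaining 2 letters are filled from the other 10 symbols without repetition: 10 × 9 = 90.
Total: 10 × 90 = 900.

900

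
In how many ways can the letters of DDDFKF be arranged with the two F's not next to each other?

40

Total arrangements of DDDFKF: 6!/(3!·2!) = 60.
If the two F's are adjacent, glue them into one block, leaving 5 items to arrange: (5)!/(3!) = 20 ways.
Subtracting, 60 − 20 = 40 arrangements keep the F's apart.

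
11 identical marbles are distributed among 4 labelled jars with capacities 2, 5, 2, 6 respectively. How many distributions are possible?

By stars and bars, unrestricted non-negative solutions to x_1+…+x_4 = 11 number C(11+3,3) = 364.
Subtract solutions that violate a single cap (substitute x_i' = x_i − (cap_i+1)): x_1 ≥ 3 gives C(11,3) = 165; x_2 ≥ 6 gives C(8,3) = 56; x_3 ≥ 3 gives C(11,3) = 165; x_4 ≥ 7 gives C(7,3) = 35. Together 421.
Add back pairs where two caps are both exceeded: 10 + 56 + 4 + 10 + 0 + 4 = 84.
By inclusion–exclusion the count is 364 − 421 + 84 = 27.

27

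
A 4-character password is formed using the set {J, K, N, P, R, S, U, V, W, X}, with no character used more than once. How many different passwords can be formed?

5040

With no repetition, fill the 4 characters in order: 10 choices, then 9, down to 7.
10 × 9 × 8 × 7 = 5040.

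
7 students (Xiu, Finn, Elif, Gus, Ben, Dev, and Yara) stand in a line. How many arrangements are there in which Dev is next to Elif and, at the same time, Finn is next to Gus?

480

Treat {Dev,Elif} as one block (2 orders) and {Finn,Gus} as another (2 orders).
That leaves 5 units to arrange: 2 × 2 × 5! = 4 × 120 = 480.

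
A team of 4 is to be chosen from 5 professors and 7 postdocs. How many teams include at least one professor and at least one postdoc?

455

Unrestricted: C(12,4) = 495 ways to pick any 4 of the 12.
Selections missing a whole group: no professors → C(7,4) = 35; no postdocs → C(5,4) = 5.
Both groups omitted at once is impossible, so 495 − 40 = 455.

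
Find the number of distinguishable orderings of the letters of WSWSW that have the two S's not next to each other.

There are 5!/(3!·2!) = 10 arrangements of WSWSW in total.
Arrangements with the S's together: treat SS as one letter, giving (4)!/(3!) = 4.
Hence 10 − 4 = 6.

6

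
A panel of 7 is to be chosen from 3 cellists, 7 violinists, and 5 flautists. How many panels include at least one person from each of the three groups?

Total 7-person selections from all 15: C(15,7) = 6435.
Selections missing a whole group: no cellists → C(12,7) = 792; no violinists → C(8,7) = 8; no flautists → C(10,7) = 120.
Add back selections omitting two groups (i.e. drawn from a single group): C(3,7) + C(7,7) + C(5,7) = 1.
By inclusion–exclusion: 6435 − 920 + 1 = 5516.

5516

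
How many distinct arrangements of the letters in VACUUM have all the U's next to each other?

Treat the 2 copies of U as a single block. The multiset to arrange is then {UU, A, C, M, V}, 5 items in all.
All 5 items are distinct, so there are (5)! = 120 arrangements.

120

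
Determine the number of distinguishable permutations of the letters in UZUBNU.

UZUBNU has 6 letters with U appearing 3 times.
The number of distinct arrangements is 6!/(3!) = 720/6 = 120.

120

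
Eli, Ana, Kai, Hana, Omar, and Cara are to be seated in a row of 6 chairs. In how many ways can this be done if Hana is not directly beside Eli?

480

Of the 6! = 720 arrangements, those with Hana and Eli adjacent number 2 × 5! = 240 (treat the pair as a block with 2 internal orders).
Complementary counting: 720 − 240 = 480.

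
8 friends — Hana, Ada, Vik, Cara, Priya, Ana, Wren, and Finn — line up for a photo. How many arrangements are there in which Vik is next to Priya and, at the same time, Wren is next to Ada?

2880

Treat {Vik,Priya} as one block (2 orders) and {Wren,Ada} as another (2 orders).
That leaves 6 units to arrange: 2 × 2 × 6! = 4 × 720 = 2880.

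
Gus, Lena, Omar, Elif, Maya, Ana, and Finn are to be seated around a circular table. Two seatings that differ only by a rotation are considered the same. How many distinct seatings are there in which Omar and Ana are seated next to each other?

Glue Omar and Ana into a block (2 internal orders). Seating 6 units around a circle gives (5)! arrangements.
So 2 × (5)! = 2 × 120 = 240.

240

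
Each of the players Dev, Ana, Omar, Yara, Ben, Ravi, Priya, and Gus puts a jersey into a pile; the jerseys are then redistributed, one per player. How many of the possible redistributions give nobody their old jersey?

14833

Let Aᵢ be the assignments in which player i gets their old jersey. We want the size of the complement of A₁∪…∪A_8.
By inclusion–exclusion this is Σ_{j=0}^{8} (−1)^j C(8,j)·(8−j)!.
Computing: 40320 − 40320 + 20160 − 6720 + 1680 − 336 + 56 − 8 + 1 = 14833.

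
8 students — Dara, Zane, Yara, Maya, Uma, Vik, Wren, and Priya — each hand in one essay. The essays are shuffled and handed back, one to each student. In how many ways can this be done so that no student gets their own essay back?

This is the derangement count D_8: permutations of 8 items with no fixed point.
By inclusion–exclusion this is Σ_{j=0}^{8} (−1)^j C(8,j)·(8−j)!.
Computing: 40320 − 40320 + 20160 − 6720 + 1680 − 336 + 56 − 8 + 1 = 14833.

14833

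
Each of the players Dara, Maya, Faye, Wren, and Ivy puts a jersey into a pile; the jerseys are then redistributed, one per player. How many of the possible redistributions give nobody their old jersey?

44

Let Aᵢ be the assignments in which player i gets their old jersey. We want the size of the complement of A₁∪…∪A_5.
By inclusion–exclusion this is Σ_{j=0}^{5} (−1)^j C(5,j)·(5−j)!.
Computing: 120 − 120 + 60 − 20 + 5 − 1 = 44.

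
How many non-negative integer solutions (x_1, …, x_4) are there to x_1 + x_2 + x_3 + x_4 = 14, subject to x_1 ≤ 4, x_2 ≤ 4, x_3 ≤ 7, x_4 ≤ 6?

Without the upper bounds there are C(17,3) = 680 ways to split 14 among 4 variables.
Subtract solutions that violate a single cap (substitute x_i' = x_i − (cap_i+1)): x_1 ≥ 5 gives C(12,3) = 220; x_2 ≥ 5 gives C(12,3) = 220; x_3 ≥ 8 gives C(9,3) = 84; x_4 ≥ 7 gives C(10,3) = 120. Together 644.
Add back pairs where two caps are both exceeded: 35 + 4 + 10 + 4 + 10 + 0 = 63.
By inclusion–exclusion the count is 680 − 644 + 63 = 99.

99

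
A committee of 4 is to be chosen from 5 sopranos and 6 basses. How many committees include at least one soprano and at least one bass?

Total 4-person selections from all 11: C(11,4) = 330.
Selections missing a whole group: no sopranos → C(6,4) = 15; no basses → C(5,4) = 5.
Both groups omitted at once is impossible, so 330 − 20 = 310.

310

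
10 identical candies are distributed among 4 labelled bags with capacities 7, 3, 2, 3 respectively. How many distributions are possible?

Without the upper bounds there are C(13,3) = 286 ways to split 10 among 4 bags.
Subtract solutions that violate a single cap (substitute x_i' = x_i − (cap_i+1)): x_1 ≥ 8 gives C(5,3) = 10; x_2 ≥ 4 gives C(9,3) = 84; x_3 ≥ 3 gives C(10,3) = 120; x_4 ≥ 4 gives C(9,3) = 84. Together 298.
Add back pairs where two caps are both exceeded: 0 + 0 + 0 + 20 + 10 + 20 = 50.
By inclusion–exclusion the count is 286 − 298 + 50 = 38.

38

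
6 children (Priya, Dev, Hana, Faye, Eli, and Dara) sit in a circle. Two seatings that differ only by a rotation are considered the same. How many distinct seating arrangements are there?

Fix one person's seat to break rotational symmetry; the remaining 5 people can be arranged in (5)! = 120 ways.

120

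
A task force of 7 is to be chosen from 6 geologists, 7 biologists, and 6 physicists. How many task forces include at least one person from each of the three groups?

46165

Total 7-person selections from all 19: C(19,7) = 50388.
Selections missing a whole group: no geologists → C(13,7) = 1716; no biologists → C(12,7) = 792; no physicists → C(13,7) = 1716.
Add back selections omitting two groups (i.e. drawn from a single group): C(6,7) + C(7,7) + C(6,7) = 1.
By inclusion–exclusion: 50388 − 4224 + 1 = 46165.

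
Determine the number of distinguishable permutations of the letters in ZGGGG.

The 5 letters of ZGGGG have repeats: G appearing 4 times.
So there are 5! / (4!) = 5 distinguishable arrangements.

5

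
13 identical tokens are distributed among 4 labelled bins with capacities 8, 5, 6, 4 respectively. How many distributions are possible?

171

Without the upper bounds there are C(16,3) = 560 ways to split 13 among 4 bins.
Subtract solutions that violate a single cap (substitute x_i' = x_i − (cap_i+1)): x_1 ≥ 9 gives C(7,3) = 35; x_2 ≥ 6 gives C(10,3) = 120; x_3 ≥ 7 gives C(9,3) = 84; x_4 ≥ 5 gives C(11,3) = 165. Together 404.
Add back pairs where two caps are both exceeded: 0 + 0 + 0 + 1 + 10 + 4 = 15.
By inclusion–exclusion the count is 560 − 404 + 15 = 171.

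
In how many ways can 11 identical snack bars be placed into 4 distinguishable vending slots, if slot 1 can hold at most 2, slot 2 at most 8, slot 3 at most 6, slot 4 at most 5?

Without the upper bounds there are C(14,3) = 364 ways to split 11 among 4 vending slots.
Subtract solutions that violate a single cap (substitute x_i' = x_i − (cap_i+1)): x_1 ≥ 3 gives C(11,3) = 165; x_2 ≥ 9 gives C(5,3) = 10; x_3 ≥ 7 gives C(7,3) = 35; x_4 ≥ 6 gives C(8,3) = 56. Together 266.
Add back pairs where two caps are both exceeded: 0 + 4 + 10 + 0 + 0 + 0 = 14.
By inclusion–exclusion the count is 364 − 266 + 14 = 112.

112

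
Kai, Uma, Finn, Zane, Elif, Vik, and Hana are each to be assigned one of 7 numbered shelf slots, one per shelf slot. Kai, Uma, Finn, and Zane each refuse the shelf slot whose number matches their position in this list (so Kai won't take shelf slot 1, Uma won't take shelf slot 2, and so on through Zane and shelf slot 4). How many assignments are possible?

2790

Let Aᵢ (for 1 ≤ i ≤ 4) be the placements that put person i in their forbidden shelf slot. Any j of these fix j positions, leaving (7−j)! ways to fill the rest, and there are C(4,j) ways to pick which j.
By inclusion–exclusion, the number of valid placements is Σ_{j=0}^{4} (−1)^j C(4,j)·(7−j)!.
Computing: 5040 − 2880 + 720 − 96 + 6 = 2790.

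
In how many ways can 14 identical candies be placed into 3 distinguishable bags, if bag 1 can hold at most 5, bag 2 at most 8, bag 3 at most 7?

By stars and bars, unrestricted non-negative solutions to x_1+…+x_3 = 14 number C(14+2,2) = 120.
Subtract solutions that violate a single cap (substitute x_i' = x_i − (cap_i+1)): x_1 ≥ 6 gives C(10,2) = 45; x_2 ≥ 9 gives C(7,2) = 21; x_3 ≥ 8 gives C(8,2) = 28. Together 94.
Add back pairs where two caps are both exceeded: 0 + 1 + 0 = 1.
By inclusion–exclusion the count is 120 − 94 + 1 = 27.

27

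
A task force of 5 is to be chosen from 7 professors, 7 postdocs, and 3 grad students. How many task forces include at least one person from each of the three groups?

3724

With no constraint there are C(17,5) = 6188 possible selections.
Selections missing a whole group: no professors → C(10,5) = 252; no postdocs → C(10,5) = 252; no grad students → C(14,5) = 2002.
Add back selections omitting two groups (i.e. drawn from a single group): C(7,5) + C(7,5) + C(3,5) = 42.
By inclusion–exclusion: 6188 − 2506 + 42 = 3724.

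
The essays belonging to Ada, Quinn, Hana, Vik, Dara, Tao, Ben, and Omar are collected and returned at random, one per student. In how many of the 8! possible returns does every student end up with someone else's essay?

Count assignments avoiding every fixed point. For any j of the 8 students fixed to their own essay, the other 8−j can be arranged in (8−j)! ways.
By inclusion–exclusion this is Σ_{j=0}^{8} (−1)^j C(8,j)·(8−j)!.
Computing: 40320 − 40320 + 20160 − 6720 + 1680 − 336 + 56 − 8 + 1 = 14833.

14833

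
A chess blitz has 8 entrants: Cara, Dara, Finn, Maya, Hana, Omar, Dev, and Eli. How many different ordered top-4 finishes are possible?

This is an ordered selection of 4 from 8: P(8,4).
That gives 8 × 7 × 6 × 5 = 1680.

1680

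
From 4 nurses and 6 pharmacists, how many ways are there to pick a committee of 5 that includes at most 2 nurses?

Split by how many nurses are chosen (0 through 2).
Sum: C(4,0)·C(6,5) + C(4,1)·C(6,4) + C(4,2)·C(6,3) = 6 + 60 + 120 = 186.

186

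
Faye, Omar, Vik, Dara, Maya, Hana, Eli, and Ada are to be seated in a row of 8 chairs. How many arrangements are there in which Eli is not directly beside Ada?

Of the 8! = 40320 arrangements, those with Eli and Ada adjacent number 2 × 7! = 10080 (treat the pair as a block with 2 internal orders).
Complementary counting: 40320 − 10080 = 30240.

30240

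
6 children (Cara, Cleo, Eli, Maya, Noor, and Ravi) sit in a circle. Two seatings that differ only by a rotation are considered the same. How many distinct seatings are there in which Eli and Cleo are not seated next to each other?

All circular seatings of 6 people number (5)! = 120.
Seatings with Eli beside Cleo: treat them as a block with 2 internal orders, giving 2 × (4)! = 48.
Subtracting, 120 − 48 = 72.

72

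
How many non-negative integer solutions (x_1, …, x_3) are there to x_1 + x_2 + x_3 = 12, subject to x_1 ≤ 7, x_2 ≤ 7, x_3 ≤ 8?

51

By stars and bars, unrestricted non-negative solutions to x_1+…+x_3 = 12 number C(12+2,2) = 91.
Subtract solutions that violate a single cap (substitute x_i' = x_i − (cap_i+1)): x_1 ≥ 8 gives C(6,2) = 15; x_2 ≥ 8 gives C(6,2) = 15; x_3 ≥ 9 gives C(5,2) = 10. Together 40.
No two caps can be exceeded simultaneously, so the pair terms are all 0.
By inclusion–exclusion the count is 91 − 40 + 0 = 51.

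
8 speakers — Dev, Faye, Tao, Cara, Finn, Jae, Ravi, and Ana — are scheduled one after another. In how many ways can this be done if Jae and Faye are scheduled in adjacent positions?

Glue Jae and Faye into one block (2 internal orders), leaving 7 units to arrange in a row.
So the count is 2·(7)! = 10080.

10080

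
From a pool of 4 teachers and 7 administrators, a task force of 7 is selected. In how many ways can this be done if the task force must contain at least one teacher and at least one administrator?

With no constraint there are C(11,7) = 330 possible selections.
Selections missing a whole group: no teachers → C(7,7) = 1; no administrators → C(4,7) = 0.
Both groups omitted at once is impossible, so 330 − 1 = 329.

329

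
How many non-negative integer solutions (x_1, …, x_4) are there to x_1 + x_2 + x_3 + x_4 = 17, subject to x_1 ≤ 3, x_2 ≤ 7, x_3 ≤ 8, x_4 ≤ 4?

Without the upper bounds there are C(20,3) = 1140 ways to split 17 among 4 variables.
Subtract solutions that violate a single cap (substitute x_i' = x_i − (cap_i+1)): x_1 ≥ 4 gives C(16,3) = 560; x_2 ≥ 8 gives C(12,3) = 220; x_3 ≥ 9 gives C(11,3) = 165; x_4 ≥ 5 gives C(15,3) = 455. Together 1400.
Add back pairs where two caps are both exceeded: 56 + 35 + 165 + 1 + 35 + 20 = 312.
Subtract triples: 0 + 1 + 0 + 0 = 1.
By inclusion–exclusion the count is 1140 − 1400 + 312 − 1 = 51.

51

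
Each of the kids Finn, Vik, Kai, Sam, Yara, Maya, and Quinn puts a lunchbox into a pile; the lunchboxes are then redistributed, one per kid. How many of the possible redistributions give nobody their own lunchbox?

Count assignments avoiding every fixed point. For any j of the 7 kids fixed to their own lunchbox, the other 7−j can be arranged in (7−j)! ways.
By inclusion–exclusion this is Σ_{j=0}^{7} (−1)^j C(7,j)·(7−j)!.
Computing: 5040 − 5040 + 2520 − 840 + 210 − 42 + 7 − 1 = 1854.

1854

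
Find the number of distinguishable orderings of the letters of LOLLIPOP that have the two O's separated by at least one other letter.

1260

There are 8!/(3!·2!·2!) = 1680 arrangements of LOLLIPOP in total.
Arrangements with the O's together: treat OO as one letter, giving (7)!/(3!·2!) = 420.
Subtracting, 1680 − 420 = 1260 arrangements keep the O's apart.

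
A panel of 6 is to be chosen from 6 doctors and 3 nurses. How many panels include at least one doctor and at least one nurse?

Unrestricted: C(9,6) = 84 ways to pick any 6 of the 9.
Selections missing a whole group: no doctors → C(3,6) = 0; no nurses → C(6,6) = 1.
Both groups omitted at once is impossible, so 84 − 1 = 83.

83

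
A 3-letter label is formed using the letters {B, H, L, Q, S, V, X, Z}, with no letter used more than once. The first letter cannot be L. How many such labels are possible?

The first letter has 8−1 = 7 choices (anything except L).
The remaining 2 letters are filled from the other 7 symbols without repetition: 7 × 6 = 42.
Total: 7 × 42 = 294.

294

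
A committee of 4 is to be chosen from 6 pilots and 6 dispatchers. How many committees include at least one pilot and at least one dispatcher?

With no constraint there are C(12,4) = 495 possible selections.
Subtract selections that omit an entire group: no pilots → C(6,4) = 15; no dispatchers → C(6,4) = 15.
Both groups omitted at once is impossible, so 495 − 30 = 465.

465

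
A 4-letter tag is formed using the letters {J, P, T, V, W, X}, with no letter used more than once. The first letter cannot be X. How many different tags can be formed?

The first letter has 6−1 = 5 choices (anything except X).
The remaining 3 letters are filled from the other 5 symbols without repetition: 5 × 4 × 3 = 60.
Total: 5 × 60 = 300.

300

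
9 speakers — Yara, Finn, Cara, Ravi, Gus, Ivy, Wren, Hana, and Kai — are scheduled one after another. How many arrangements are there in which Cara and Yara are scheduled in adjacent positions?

Place the 7 others and the Cara-Yara pair as 8 objects in a line; the pair has 2 internal arrangements.
That gives 2 × 8! = 2 × 40320 = 80640.

80640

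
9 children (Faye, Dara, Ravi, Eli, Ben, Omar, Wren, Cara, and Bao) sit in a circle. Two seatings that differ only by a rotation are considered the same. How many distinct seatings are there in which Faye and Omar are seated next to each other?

Glue Faye and Omar into a block (2 internal orders). Seating 8 units around a circle gives (7)! arrangements.
So 2 × (7)! = 2 × 5040 = 10080.

10080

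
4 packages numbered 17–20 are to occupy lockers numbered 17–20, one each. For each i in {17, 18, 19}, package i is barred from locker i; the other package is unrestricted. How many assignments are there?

Let Aᵢ (for i ∈ {17, 18, 19}) be the placements that put package i in its forbidden locker. Any j of these fix j positions, leaving (4−j)! ways to fill the rest, and there are C(3,j) ways to pick which j.
By inclusion–exclusion, the number of valid placements is Σ_{j=0}^{3} (−1)^j C(3,j)·(4−j)!.
Computing: 24 − 18 + 6 − 1 = 11.

11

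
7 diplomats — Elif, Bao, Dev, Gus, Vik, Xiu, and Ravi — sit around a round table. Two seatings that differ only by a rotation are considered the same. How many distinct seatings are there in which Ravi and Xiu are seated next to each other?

240

Treat {Ravi, Xiu} as one unit (2 internal orders) and seat the resulting 6 units around the table: (5)! circular arrangements.
So 2 × (5)! = 2 × 120 = 240.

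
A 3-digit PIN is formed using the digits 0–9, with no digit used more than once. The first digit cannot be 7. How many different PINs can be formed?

The first digit has 10−1 = 9 choices (anything except 7).
The remaining 2 digits are filled from the other 9 symbols without repetition: 9 × 8 = 72.
Total: 9 × 72 = 648.

648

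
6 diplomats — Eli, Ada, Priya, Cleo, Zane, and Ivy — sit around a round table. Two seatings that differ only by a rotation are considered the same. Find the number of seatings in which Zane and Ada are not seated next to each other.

72

All circular seatings of 6 people number (5)! = 120.
Seatings with Zane beside Ada: treat them as a block with 2 internal orders, giving 2 × (4)! = 48.
Subtracting, 120 − 48 = 72.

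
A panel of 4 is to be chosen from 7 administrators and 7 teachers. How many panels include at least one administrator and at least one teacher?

Unrestricted: C(14,4) = 1001 ways to pick any 4 of the 14.
Selections missing a whole group: no administrators → C(7,4) = 35; no teachers → C(7,4) = 35.
Both groups omitted at once is impossible, so 1001 − 70 = 931.

931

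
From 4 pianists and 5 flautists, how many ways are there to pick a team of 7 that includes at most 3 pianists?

26

Split by how many pianists are chosen (0 through 3).
Sum: C(4,0)·C(5,7) + C(4,1)·C(5,6) + C(4,2)·C(5,5) + C(4,3)·C(5,4) = 0 + 0 + 6 + 20 = 26.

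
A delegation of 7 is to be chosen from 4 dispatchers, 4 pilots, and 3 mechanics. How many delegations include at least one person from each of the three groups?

Total 7-person selections from all 11: C(11,7) = 330.
Subtract selections that omit an entire group: no dispatchers → C(7,7) = 1; no pilots → C(7,7) = 1; no mechanics → C(8,7) = 8.
Add back selections omitting two groups (i.e. drawn from a single group): C(4,7) + C(4,7) + C(3,7) = 0.
By inclusion–exclusion: 330 − 10 + 0 = 320.

320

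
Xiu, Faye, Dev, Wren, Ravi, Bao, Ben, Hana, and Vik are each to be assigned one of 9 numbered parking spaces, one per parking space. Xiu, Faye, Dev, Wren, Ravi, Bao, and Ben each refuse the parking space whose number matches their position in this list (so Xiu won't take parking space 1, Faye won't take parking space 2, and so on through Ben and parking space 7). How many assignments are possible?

Let Aᵢ (for 1 ≤ i ≤ 7) be the placements that put person i in their forbidden parking space. Any j of these fix j positions, leaving (9−j)! ways to fill the rest, and there are C(7,j) ways to pick which j.
By inclusion–exclusion, the number of valid placements is Σ_{j=0}^{7} (−1)^j C(7,j)·(9−j)!.
Computing: 362880 − 282240 + 105840 − 25200 + 4200 − 504 + 42 − 2 = 165016.

165016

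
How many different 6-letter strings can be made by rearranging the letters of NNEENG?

NNEENG has 6 letters with E appearing twice and N appearing 3 times.
So there are 6! / (3!·2!) = 60 distinguishable arrangements.

60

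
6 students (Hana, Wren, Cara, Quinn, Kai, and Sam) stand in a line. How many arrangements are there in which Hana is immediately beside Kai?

240

Place the 4 others and the Hana-Kai pair as 5 objects in a line; the pair has 2 internal arrangements.
So the count is 2·(5)! = 240.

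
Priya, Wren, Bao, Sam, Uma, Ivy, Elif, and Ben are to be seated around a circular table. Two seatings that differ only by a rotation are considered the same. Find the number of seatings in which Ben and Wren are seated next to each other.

Treat {Ben, Wren} as one unit (2 internal orders) and seat the resulting 7 units around the table: (6)! circular arrangements.
So 2 × (6)! = 2 × 720 = 1440.

1440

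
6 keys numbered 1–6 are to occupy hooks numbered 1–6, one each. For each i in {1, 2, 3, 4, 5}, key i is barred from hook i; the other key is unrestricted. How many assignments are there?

309

Let Aᵢ (for 1 ≤ i ≤ 5) be the placements that put key i in its forbidden hook. Any j of these fix j positions, leaving (6−j)! ways to fill the rest, and there are C(5,j) ways to pick which j.
By inclusion–exclusion, the number of valid placements is Σ_{j=0}^{5} (−1)^j C(5,j)·(6−j)!.
Computing: 720 − 600 + 240 − 60 + 10 − 1 = 309.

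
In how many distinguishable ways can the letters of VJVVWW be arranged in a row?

60

VJVVWW has 6 letters with V appearing 3 times and W appearing twice.
Dividing 6! = 720 by 3!·2! = 12 for the repeated letters gives 60.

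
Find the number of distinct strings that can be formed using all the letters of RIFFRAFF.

RIFFRAFF has 8 letters with F appearing 4 times and R appearing twice.
So there are 8! / (4!·2!) = 840 distinguishable arrangements.

840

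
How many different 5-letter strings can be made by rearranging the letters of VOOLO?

The 5 letters of VOOLO have repeats: O appearing 3 times.
Dividing 5! = 120 by 3! = 6 for the repeated letters gives 20.

20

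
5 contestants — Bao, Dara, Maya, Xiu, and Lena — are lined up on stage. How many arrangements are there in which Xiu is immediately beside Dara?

48

Place the 3 others and the Xiu-Dara pair as 4 objects in a line; the pair has 2 internal arrangements.
That gives 2 × 4! = 2 × 24 = 48.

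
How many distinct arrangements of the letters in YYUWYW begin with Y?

Fix Y in the first position and arrange the remaining 5 letters.
Those 5 letters have W appearing twice and Y appearing twice, giving (5)!/(2!·2!) = 30.

30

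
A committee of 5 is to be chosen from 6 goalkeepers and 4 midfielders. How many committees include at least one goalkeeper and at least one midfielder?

Unrestricted: C(10,5) = 252 ways to pick any 5 of the 10.
Subtract selections that omit an entire group: no goalkeepers → C(4,5) = 0; no midfielders → C(6,5) = 6.
Both groups omitted at once is impossible, so 252 − 6 = 246.

246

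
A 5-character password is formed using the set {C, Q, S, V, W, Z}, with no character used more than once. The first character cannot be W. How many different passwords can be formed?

600

The first character has 6−1 = 5 choices (anything except W).
The remaining 4 characters are filled from the other 5 symbols without repetition: 5 × 4 × 3 × 2 = 120.
Total: 5 × 120 = 600.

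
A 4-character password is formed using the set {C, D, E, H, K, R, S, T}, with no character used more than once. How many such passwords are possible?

1680

This is a permutation of 4 out of 8: P(8,4) = 8!/4!.
8 × 7 × 6 × 5 = 1680.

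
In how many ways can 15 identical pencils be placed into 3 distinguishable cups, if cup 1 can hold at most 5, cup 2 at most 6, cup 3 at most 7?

Without the upper bounds there are C(17,2) = 136 ways to split 15 among 3 cups.
Subtract solutions that violate a single cap (substitute x_i' = x_i − (cap_i+1)): x_1 ≥ 6 gives C(11,2) = 55; x_2 ≥ 7 gives C(10,2) = 45; x_3 ≥ 8 gives C(9,2) = 36. Together 136.
Add back pairs where two caps are both exceeded: 6 + 3 + 1 = 10.
By inclusion–exclusion the count is 136 − 136 + 10 = 10.

10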